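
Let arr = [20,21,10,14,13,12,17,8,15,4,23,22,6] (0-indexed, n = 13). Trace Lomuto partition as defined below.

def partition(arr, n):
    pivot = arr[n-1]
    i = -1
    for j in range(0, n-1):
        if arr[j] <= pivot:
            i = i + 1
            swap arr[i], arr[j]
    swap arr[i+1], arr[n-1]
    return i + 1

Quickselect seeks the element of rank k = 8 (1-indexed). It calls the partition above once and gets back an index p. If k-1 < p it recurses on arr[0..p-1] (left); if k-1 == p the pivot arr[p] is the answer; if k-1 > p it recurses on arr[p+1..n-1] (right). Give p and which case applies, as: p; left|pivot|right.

pivot=6, i=-1
j=0: 20>6, skip
j=1: 21>6, skip
j=2: 10>6, skip
j=3: 14>6, skip
j=4: 13>6, skip
j=5: 12>6, skip
j=6: 17>6, skip
j=7: 8>6, skip
j=8: 15>6, skip
j=9: 4≤6, i=0, swap(0,9) ⇒ [4,21,10,14,13,12,17,8,15,20,23,22,6]
j=10: 23>6, skip
j=11: 22>6, skip
swap(1,12) ⇒ [4,6,10,14,13,12,17,8,15,20,23,22,21]; return 1
p = 1; k-1 = 7 > 1 ⇒ right

1; right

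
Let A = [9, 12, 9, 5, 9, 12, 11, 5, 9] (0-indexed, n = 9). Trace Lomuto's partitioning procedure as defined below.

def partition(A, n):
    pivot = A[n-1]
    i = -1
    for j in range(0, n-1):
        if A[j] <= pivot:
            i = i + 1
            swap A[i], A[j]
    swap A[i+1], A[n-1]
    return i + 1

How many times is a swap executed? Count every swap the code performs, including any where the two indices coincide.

pivot=9, i=-1
j=0: 9≤9, i=0, swap(0,0) ⇒ [9, 12, 9, 5, 9, 12, 11, 5, 9]
j=1: 12>9, skip
j=2: 9≤9, i=1, swap(1,2) ⇒ [9, 9, 12, 5, 9, 12, 11, 5, 9]
j=3: 5≤9, i=2, swap(2,3) ⇒ [9, 9, 5, 12, 9, 12, 11, 5, 9]
j=4: 9≤9, i=3, swap(3,4) ⇒ [9, 9, 5, 9, 12, 12, 11, 5, 9]
j=5: 12>9, skip
j=6: 11>9, skip
j=7: 5≤9, i=4, swap(4,7) ⇒ [9, 9, 5, 9, 5, 12, 11, 12, 9]
swap(5,8) ⇒ [9, 9, 5, 9, 5, 9, 11, 12, 12]; return 5

6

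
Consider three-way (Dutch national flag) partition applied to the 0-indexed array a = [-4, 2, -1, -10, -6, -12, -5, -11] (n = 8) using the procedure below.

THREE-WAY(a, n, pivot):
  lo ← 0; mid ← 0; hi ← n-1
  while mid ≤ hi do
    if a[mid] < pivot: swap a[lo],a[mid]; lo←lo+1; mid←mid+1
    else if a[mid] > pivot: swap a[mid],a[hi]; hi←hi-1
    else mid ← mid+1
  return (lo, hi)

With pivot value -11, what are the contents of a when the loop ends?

[-12, -11, -10, -6, -1, -5, 2, -4]

lo=0 mid=0 hi=7
-4>-11: swap(0,7), hi=6 ⇒ [-11, 2, -1, -10, -6, -12, -5, -4]
-11=-11: mid=1
2>-11: swap(1,6), hi=5 ⇒ [-11, -5, -1, -10, -6, -12, 2, -4]
-5>-11: swap(1,5), hi=4 ⇒ [-11, -12, -1, -10, -6, -5, 2, -4]
-12<-11: swap(0,1), lo=1 mid=2 ⇒ [-12, -11, -1, -10, -6, -5, 2, -4]
-1>-11: swap(2,4), hi=3 ⇒ [-12, -11, -6, -10, -1, -5, 2, -4]
-6>-11: swap(2,3), hi=2 ⇒ [-12, -11, -10, -6, -1, -5, 2, -4]
-10>-11: swap(2,2), hi=1 ⇒ [-12, -11, -10, -6, -1, -5, 2, -4]
done. lo=1 hi=1; a=[-12, -11, -10, -6, -1, -5, 2, -4]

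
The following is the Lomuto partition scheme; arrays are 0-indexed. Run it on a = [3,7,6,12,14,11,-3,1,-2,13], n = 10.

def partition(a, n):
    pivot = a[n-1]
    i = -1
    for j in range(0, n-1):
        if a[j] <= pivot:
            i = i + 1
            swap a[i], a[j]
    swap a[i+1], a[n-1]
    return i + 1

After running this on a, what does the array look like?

pivot = a[9] = 13; i = -1
j=0: a[0]=3 ≤ 13 → i=0, swap a[0],a[0] (no change) → [3,7,6,12,14,11,-3,1,-2,13]
j=1: a[1]=7 ≤ 13 → i=1, swap a[1],a[1] (no change) → [3,7,6,12,14,11,-3,1,-2,13]
j=2: a[2]=6 ≤ 13 → i=2, swap a[2],a[2] (no change) → [3,7,6,12,14,11,-3,1,-2,13]
j=3: a[3]=12 ≤ 13 → i=3, swap a[3],a[3] (no change) → [3,7,6,12,14,11,-3,1,-2,13]
j=4: a[4]=14 > 13 → no swap
j=5: a[5]=11 ≤ 13 → i=4, swap a[4],a[5] → [3,7,6,12,11,14,-3,1,-2,13]
j=6: a[6]=-3 ≤ 13 → i=5, swap a[5],a[6] → [3,7,6,12,11,-3,14,1,-2,13]
j=7: a[7]=1 ≤ 13 → i=6, swap a[6],a[7] → [3,7,6,12,11,-3,1,14,-2,13]
j=8: a[8]=-2 ≤ 13 → i=7, swap a[7],a[8] → [3,7,6,12,11,-3,1,-2,14,13]
final swap a[8],a[9] → [3,7,6,12,11,-3,1,-2,13,14]; return 8

[3,7,6,12,11,-3,1,-2,13,14]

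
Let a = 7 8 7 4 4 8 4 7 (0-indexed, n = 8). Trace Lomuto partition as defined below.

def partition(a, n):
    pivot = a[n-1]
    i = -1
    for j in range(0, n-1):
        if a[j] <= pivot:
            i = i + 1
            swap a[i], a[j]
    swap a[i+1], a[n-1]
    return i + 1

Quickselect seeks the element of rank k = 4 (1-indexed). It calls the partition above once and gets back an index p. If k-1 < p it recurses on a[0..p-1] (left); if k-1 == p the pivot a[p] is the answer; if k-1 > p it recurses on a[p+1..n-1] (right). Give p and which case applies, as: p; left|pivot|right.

pivot=7, i=-1
j=0: 7≤7, i=0, swap(0,0) ⇒ 7 8 7 4 4 8 4 7
j=1: 8>7, skip
j=2: 7≤7, i=1, swap(1,2) ⇒ 7 7 8 4 4 8 4 7
j=3: 4≤7, i=2, swap(2,3) ⇒ 7 7 4 8 4 8 4 7
j=4: 4≤7, i=3, swap(3,4) ⇒ 7 7 4 4 8 8 4 7
j=5: 8>7, skip
j=6: 4≤7, i=4, swap(4,6) ⇒ 7 7 4 4 4 8 8 7
swap(5,7) ⇒ 7 7 4 4 4 7 8 8; return 5
p = 5; k-1 = 3 < 5 ⇒ left

5; left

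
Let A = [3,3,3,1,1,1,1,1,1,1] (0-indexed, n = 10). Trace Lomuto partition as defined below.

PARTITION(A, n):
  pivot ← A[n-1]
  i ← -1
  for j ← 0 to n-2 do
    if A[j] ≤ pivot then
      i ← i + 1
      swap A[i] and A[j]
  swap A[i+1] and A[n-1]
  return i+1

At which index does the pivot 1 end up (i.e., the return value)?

6

pivot=1, i=-1
j=0: 3>1, skip
j=1: 3>1, skip
j=2: 3>1, skip
j=3: 1≤1, i=0, swap(0,3) ⇒ [1,3,3,3,1,1,1,1,1,1]
j=4: 1≤1, i=1, swap(1,4) ⇒ [1,1,3,3,3,1,1,1,1,1]
j=5: 1≤1, i=2, swap(2,5) ⇒ [1,1,1,3,3,3,1,1,1,1]
j=6: 1≤1, i=3, swap(3,6) ⇒ [1,1,1,1,3,3,3,1,1,1]
j=7: 1≤1, i=4, swap(4,7) ⇒ [1,1,1,1,1,3,3,3,1,1]
j=8: 1≤1, i=5, swap(5,8) ⇒ [1,1,1,1,1,1,3,3,3,1]
swap(6,9) ⇒ [1,1,1,1,1,1,1,3,3,3]; return 6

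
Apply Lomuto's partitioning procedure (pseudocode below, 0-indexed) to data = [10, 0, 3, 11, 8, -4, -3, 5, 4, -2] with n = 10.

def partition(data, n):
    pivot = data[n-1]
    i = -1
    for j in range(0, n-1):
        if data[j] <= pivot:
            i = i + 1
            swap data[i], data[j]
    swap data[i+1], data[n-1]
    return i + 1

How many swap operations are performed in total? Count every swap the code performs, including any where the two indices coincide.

pivot = data[9] = -2; i = -1
j=0: data[0]=10 > -2 → no swap
j=1: data[1]=0 > -2 → no swap
j=2: data[2]=3 > -2 → no swap
j=3: data[3]=11 > -2 → no swap
j=4: data[4]=8 > -2 → no swap
j=5: data[5]=-4 ≤ -2 → i=0, swap data[0],data[5] → [-4, 0, 3, 11, 8, 10, -3, 5, 4, -2]
j=6: data[6]=-3 ≤ -2 → i=1, swap data[1],data[6] → [-4, -3, 3, 11, 8, 10, 0, 5, 4, -2]
j=7: data[7]=5 > -2 → no swap
j=8: data[8]=4 > -2 → no swap
final swap data[2],data[9] → [-4, -3, -2, 11, 8, 10, 0, 5, 4, 3]; return 2

3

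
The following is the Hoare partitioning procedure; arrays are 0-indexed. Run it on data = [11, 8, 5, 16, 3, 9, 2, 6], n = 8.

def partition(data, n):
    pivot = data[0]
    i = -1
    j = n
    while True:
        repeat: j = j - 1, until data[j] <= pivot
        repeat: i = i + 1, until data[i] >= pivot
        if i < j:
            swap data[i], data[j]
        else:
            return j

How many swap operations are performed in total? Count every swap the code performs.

2

pivot = data[0] = 11; i = -1, j = 8
j→7 (data[7]=6≤11), i→0 (data[0]=11≥11); i<j, swap → [6, 8, 5, 16, 3, 9, 2, 11]
j→6 (data[6]=2≤11), i→3 (data[3]=16≥11); i<j, swap → [6, 8, 5, 2, 3, 9, 16, 11]
j→5, i→6; i≥j, return j=5. data = [6, 8, 5, 2, 3, 9, 16, 11]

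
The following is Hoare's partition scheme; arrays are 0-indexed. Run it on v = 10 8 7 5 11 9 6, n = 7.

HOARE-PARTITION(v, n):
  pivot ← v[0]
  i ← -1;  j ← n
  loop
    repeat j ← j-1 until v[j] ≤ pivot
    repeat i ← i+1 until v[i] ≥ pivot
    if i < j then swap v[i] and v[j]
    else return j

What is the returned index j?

4

pivot=10
j stops at 6 (6), i stops at 0 (10); swap ⇒ 6 8 7 5 11 9 10
j stops at 5 (9), i stops at 4 (11); swap ⇒ 6 8 7 5 9 11 10
j stops at 4, i stops at 5; i≥j ⇒ return 4. v=6 8 7 5 9 11 10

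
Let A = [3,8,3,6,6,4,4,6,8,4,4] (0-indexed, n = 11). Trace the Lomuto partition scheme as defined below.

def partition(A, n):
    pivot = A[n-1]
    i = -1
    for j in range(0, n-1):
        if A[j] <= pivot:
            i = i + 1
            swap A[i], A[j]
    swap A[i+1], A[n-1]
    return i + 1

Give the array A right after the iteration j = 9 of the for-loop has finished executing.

pivot=4, i=-1
j=0: 3≤4, i=0, swap(0,0) ⇒ [3,8,3,6,6,4,4,6,8,4,4]
j=1: 8>4, skip
j=2: 3≤4, i=1, swap(1,2) ⇒ [3,3,8,6,6,4,4,6,8,4,4]
j=3: 6>4, skip
j=4: 6>4, skip
j=5: 4≤4, i=2, swap(2,5) ⇒ [3,3,4,6,6,8,4,6,8,4,4]
j=6: 4≤4, i=3, swap(3,6) ⇒ [3,3,4,4,6,8,6,6,8,4,4]
j=7: 6>4, skip
j=8: 8>4, skip
j=9: 4≤4, i=4, swap(4,9) ⇒ [3,3,4,4,4,8,6,6,8,6,4]
(after j=9) A = [3,3,4,4,4,8,6,6,8,6,4]

[3,3,4,4,4,8,6,6,8,6,4]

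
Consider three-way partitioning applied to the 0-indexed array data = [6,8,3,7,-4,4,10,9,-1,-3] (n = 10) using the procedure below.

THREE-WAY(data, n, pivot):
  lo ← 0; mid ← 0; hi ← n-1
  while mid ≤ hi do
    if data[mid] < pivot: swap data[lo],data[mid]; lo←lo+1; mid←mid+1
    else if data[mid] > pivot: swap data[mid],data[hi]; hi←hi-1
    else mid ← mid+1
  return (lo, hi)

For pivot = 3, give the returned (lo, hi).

lo=0 mid=0 hi=9
6>3: swap(0,9), hi=8 ⇒ [-3,8,3,7,-4,4,10,9,-1,6]
-3<3: swap(0,0), lo=1 mid=1 ⇒ [-3,8,3,7,-4,4,10,9,-1,6]
8>3: swap(1,8), hi=7 ⇒ [-3,-1,3,7,-4,4,10,9,8,6]
-1<3: swap(1,1), lo=2 mid=2 ⇒ [-3,-1,3,7,-4,4,10,9,8,6]
3=3: mid=3
7>3: swap(3,7), hi=6 ⇒ [-3,-1,3,9,-4,4,10,7,8,6]
9>3: swap(3,6), hi=5 ⇒ [-3,-1,3,10,-4,4,9,7,8,6]
10>3: swap(3,5), hi=4 ⇒ [-3,-1,3,4,-4,10,9,7,8,6]
4>3: swap(3,4), hi=3 ⇒ [-3,-1,3,-4,4,10,9,7,8,6]
-4<3: swap(2,3), lo=3 mid=4 ⇒ [-3,-1,-4,3,4,10,9,7,8,6]
done. lo=3 hi=3; data=[-3,-1,-4,3,4,10,9,7,8,6]

(3, 3)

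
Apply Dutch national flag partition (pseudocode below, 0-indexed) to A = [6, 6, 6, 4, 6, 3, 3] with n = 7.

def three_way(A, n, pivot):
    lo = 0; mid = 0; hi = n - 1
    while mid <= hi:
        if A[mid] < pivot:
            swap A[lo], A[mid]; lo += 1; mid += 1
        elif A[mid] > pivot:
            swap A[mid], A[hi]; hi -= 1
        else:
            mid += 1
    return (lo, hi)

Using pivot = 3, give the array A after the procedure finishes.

pivot = 3; lo=0, mid=0, hi=6
A[mid]=6>3: swap A[0],A[6]; hi=5 → [3, 6, 6, 4, 6, 3, 6]
A[mid]=3=3: mid=1
A[mid]=6>3: swap A[1],A[5]; hi=4 → [3, 3, 6, 4, 6, 6, 6]
A[mid]=3=3: mid=2
A[mid]=6>3: swap A[2],A[4]; hi=3 → [3, 3, 6, 4, 6, 6, 6]
A[mid]=6>3: swap A[2],A[3]; hi=2 → [3, 3, 4, 6, 6, 6, 6]
A[mid]=4>3: swap A[2],A[2]; hi=1 → [3, 3, 4, 6, 6, 6, 6]
end: lo=0, hi=1; A = [3, 3, 4, 6, 6, 6, 6]

[3, 3, 4, 6, 6, 6, 6]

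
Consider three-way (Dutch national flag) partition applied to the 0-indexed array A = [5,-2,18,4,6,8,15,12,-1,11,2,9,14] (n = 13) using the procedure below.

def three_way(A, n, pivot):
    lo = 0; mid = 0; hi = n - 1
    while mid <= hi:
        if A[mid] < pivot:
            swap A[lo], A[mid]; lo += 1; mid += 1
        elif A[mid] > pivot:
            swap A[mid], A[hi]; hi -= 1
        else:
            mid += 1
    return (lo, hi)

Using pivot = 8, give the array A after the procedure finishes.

lo=0 mid=0 hi=12
5<8: swap(0,0), lo=1 mid=1 ⇒ [5,-2,18,4,6,8,15,12,-1,11,2,9,14]
-2<8: swap(1,1), lo=2 mid=2 ⇒ [5,-2,18,4,6,8,15,12,-1,11,2,9,14]
18>8: swap(2,12), hi=11 ⇒ [5,-2,14,4,6,8,15,12,-1,11,2,9,18]
14>8: swap(2,11), hi=10 ⇒ [5,-2,9,4,6,8,15,12,-1,11,2,14,18]
9>8: swap(2,10), hi=9 ⇒ [5,-2,2,4,6,8,15,12,-1,11,9,14,18]
2<8: swap(2,2), lo=3 mid=3 ⇒ [5,-2,2,4,6,8,15,12,-1,11,9,14,18]
4<8: swap(3,3), lo=4 mid=4 ⇒ [5,-2,2,4,6,8,15,12,-1,11,9,14,18]
6<8: swap(4,4), lo=5 mid=5 ⇒ [5,-2,2,4,6,8,15,12,-1,11,9,14,18]
8=8: mid=6
15>8: swap(6,9), hi=8 ⇒ [5,-2,2,4,6,8,11,12,-1,15,9,14,18]
11>8: swap(6,8), hi=7 ⇒ [5,-2,2,4,6,8,-1,12,11,15,9,14,18]
-1<8: swap(5,6), lo=6 mid=7 ⇒ [5,-2,2,4,6,-1,8,12,11,15,9,14,18]
12>8: swap(7,7), hi=6 ⇒ [5,-2,2,4,6,-1,8,12,11,15,9,14,18]
done. lo=6 hi=6; A=[5,-2,2,4,6,-1,8,12,11,15,9,14,18]

[5,-2,2,4,6,-1,8,12,11,15,9,14,18]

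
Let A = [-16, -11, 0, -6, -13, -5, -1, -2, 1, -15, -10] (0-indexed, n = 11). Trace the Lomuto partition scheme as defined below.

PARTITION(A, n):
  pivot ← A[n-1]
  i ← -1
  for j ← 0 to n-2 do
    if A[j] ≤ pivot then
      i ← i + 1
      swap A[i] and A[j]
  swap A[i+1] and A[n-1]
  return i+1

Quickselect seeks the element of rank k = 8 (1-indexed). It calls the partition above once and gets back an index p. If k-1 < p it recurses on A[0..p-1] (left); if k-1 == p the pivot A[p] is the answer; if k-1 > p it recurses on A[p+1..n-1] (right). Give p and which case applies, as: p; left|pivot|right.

pivot=-10, i=-1
j=0: -16≤-10, i=0, swap(0,0) ⇒ [-16, -11, 0, -6, -13, -5, -1, -2, 1, -15, -10]
j=1: -11≤-10, i=1, swap(1,1) ⇒ [-16, -11, 0, -6, -13, -5, -1, -2, 1, -15, -10]
j=2: 0>-10, skip
j=3: -6>-10, skip
j=4: -13≤-10, i=2, swap(2,4) ⇒ [-16, -11, -13, -6, 0, -5, -1, -2, 1, -15, -10]
j=5: -5>-10, skip
j=6: -1>-10, skip
j=7: -2>-10, skip
j=8: 1>-10, skip
j=9: -15≤-10, i=3, swap(3,9) ⇒ [-16, -11, -13, -15, 0, -5, -1, -2, 1, -6, -10]
swap(4,10) ⇒ [-16, -11, -13, -15, -10, -5, -1, -2, 1, -6, 0]; return 4
p = 4; k-1 = 7 > 4 ⇒ right

4; right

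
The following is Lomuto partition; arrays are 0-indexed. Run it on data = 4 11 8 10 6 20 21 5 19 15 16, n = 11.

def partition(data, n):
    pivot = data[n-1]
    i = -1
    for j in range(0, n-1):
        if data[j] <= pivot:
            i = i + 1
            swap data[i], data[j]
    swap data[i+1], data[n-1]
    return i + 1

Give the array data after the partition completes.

4 11 8 10 6 5 15 16 19 21 20

pivot=16, i=-1
j=0: 4≤16, i=0, swap(0,0) ⇒ 4 11 8 10 6 20 21 5 19 15 16
j=1: 11≤16, i=1, swap(1,1) ⇒ 4 11 8 10 6 20 21 5 19 15 16
j=2: 8≤16, i=2, swap(2,2) ⇒ 4 11 8 10 6 20 21 5 19 15 16
j=3: 10≤16, i=3, swap(3,3) ⇒ 4 11 8 10 6 20 21 5 19 15 16
j=4: 6≤16, i=4, swap(4,4) ⇒ 4 11 8 10 6 20 21 5 19 15 16
j=5: 20>16, skip
j=6: 21>16, skip
j=7: 5≤16, i=5, swap(5,7) ⇒ 4 11 8 10 6 5 21 20 19 15 16
j=8: 19>16, skip
j=9: 15≤16, i=6, swap(6,9) ⇒ 4 11 8 10 6 5 15 20 19 21 16
swap(7,10) ⇒ 4 11 8 10 6 5 15 16 19 21 20; return 7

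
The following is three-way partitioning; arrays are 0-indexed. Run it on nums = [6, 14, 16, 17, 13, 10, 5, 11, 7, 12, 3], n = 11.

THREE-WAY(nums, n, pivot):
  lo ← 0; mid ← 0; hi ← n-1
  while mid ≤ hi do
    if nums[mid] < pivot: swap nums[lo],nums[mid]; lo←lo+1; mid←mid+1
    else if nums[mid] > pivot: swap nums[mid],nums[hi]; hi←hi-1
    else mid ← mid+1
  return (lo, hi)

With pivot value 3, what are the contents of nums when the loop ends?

pivot = 3; lo=0, mid=0, hi=10
nums[mid]=6>3: swap nums[0],nums[10]; hi=9 → [3, 14, 16, 17, 13, 10, 5, 11, 7, 12, 6]
nums[mid]=3=3: mid=1
nums[mid]=14>3: swap nums[1],nums[9]; hi=8 → [3, 12, 16, 17, 13, 10, 5, 11, 7, 14, 6]
nums[mid]=12>3: swap nums[1],nums[8]; hi=7 → [3, 7, 16, 17, 13, 10, 5, 11, 12, 14, 6]
nums[mid]=7>3: swap nums[1],nums[7]; hi=6 → [3, 11, 16, 17, 13, 10, 5, 7, 12, 14, 6]
nums[mid]=11>3: swap nums[1],nums[6]; hi=5 → [3, 5, 16, 17, 13, 10, 11, 7, 12, 14, 6]
nums[mid]=5>3: swap nums[1],nums[5]; hi=4 → [3, 10, 16, 17, 13, 5, 11, 7, 12, 14, 6]
nums[mid]=10>3: swap nums[1],nums[4]; hi=3 → [3, 13, 16, 17, 10, 5, 11, 7, 12, 14, 6]
nums[mid]=13>3: swap nums[1],nums[3]; hi=2 → [3, 17, 16, 13, 10, 5, 11, 7, 12, 14, 6]
nums[mid]=17>3: swap nums[1],nums[2]; hi=1 → [3, 16, 17, 13, 10, 5, 11, 7, 12, 14, 6]
nums[mid]=16>3: swap nums[1],nums[1]; hi=0 → [3, 16, 17, 13, 10, 5, 11, 7, 12, 14, 6]
end: lo=0, hi=0; nums = [3, 16, 17, 13, 10, 5, 11, 7, 12, 14, 6]

[3, 16, 17, 13, 10, 5, 11, 7, 12, 14, 6]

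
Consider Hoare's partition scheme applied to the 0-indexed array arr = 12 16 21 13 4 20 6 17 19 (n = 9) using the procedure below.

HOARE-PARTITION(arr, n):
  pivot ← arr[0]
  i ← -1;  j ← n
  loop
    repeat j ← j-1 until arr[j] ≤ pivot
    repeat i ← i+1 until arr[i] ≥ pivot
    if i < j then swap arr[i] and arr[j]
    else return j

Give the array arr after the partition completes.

6 4 21 13 16 20 12 17 19

pivot = arr[0] = 12; i = -1, j = 9
j→6 (arr[6]=6≤12), i→0 (arr[0]=12≥12); i<j, swap → 6 16 21 13 4 20 12 17 19
j→4 (arr[4]=4≤12), i→1 (arr[1]=16≥12); i<j, swap → 6 4 21 13 16 20 12 17 19
j→1, i→2; i≥j, return j=1. arr = 6 4 21 13 16 20 12 17 19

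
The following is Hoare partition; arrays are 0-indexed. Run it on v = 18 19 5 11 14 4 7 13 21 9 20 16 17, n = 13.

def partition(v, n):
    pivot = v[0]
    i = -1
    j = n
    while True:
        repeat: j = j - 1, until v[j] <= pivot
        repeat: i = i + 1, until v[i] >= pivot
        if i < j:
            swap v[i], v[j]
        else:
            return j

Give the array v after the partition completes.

pivot=18
j stops at 12 (17), i stops at 0 (18); swap ⇒ 17 19 5 11 14 4 7 13 21 9 20 16 18
j stops at 11 (16), i stops at 1 (19); swap ⇒ 17 16 5 11 14 4 7 13 21 9 20 19 18
j stops at 9 (9), i stops at 8 (21); swap ⇒ 17 16 5 11 14 4 7 13 9 21 20 19 18
j stops at 8, i stops at 9; i≥j ⇒ return 8. v=17 16 5 11 14 4 7 13 9 21 20 19 18

17 16 5 11 14 4 7 13 9 21 20 19 18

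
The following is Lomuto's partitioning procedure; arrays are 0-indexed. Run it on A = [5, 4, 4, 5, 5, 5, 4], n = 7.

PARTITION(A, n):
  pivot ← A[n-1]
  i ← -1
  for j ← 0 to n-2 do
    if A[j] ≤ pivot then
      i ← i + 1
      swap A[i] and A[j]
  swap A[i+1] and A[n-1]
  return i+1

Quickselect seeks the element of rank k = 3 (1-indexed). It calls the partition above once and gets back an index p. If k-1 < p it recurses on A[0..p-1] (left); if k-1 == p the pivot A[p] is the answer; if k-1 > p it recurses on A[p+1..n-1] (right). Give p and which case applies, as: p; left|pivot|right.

2; pivot

pivot=4, i=-1
j=0: 5>4, skip
j=1: 4≤4, i=0, swap(0,1) ⇒ [4, 5, 4, 5, 5, 5, 4]
j=2: 4≤4, i=1, swap(1,2) ⇒ [4, 4, 5, 5, 5, 5, 4]
j=3: 5>4, skip
j=4: 5>4, skip
j=5: 5>4, skip
swap(2,6) ⇒ [4, 4, 4, 5, 5, 5, 5]; return 2
p = 2; k-1 = 2 == 2 ⇒ pivot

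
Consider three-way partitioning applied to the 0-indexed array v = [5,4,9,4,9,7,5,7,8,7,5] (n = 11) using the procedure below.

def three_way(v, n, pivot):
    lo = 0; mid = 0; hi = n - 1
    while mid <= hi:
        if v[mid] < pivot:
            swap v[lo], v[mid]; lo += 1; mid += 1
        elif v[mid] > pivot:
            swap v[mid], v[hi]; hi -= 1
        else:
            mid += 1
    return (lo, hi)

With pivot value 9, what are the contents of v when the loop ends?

[5,4,4,7,5,7,8,7,5,9,9]

pivot = 9; lo=0, mid=0, hi=10
v[mid]=5<9: swap v[0],v[0]; lo=1,mid=1 → [5,4,9,4,9,7,5,7,8,7,5]
v[mid]=4<9: swap v[1],v[1]; lo=2,mid=2 → [5,4,9,4,9,7,5,7,8,7,5]
v[mid]=9=9: mid=3
v[mid]=4<9: swap v[2],v[3]; lo=3,mid=4 → [5,4,4,9,9,7,5,7,8,7,5]
v[mid]=9=9: mid=5
v[mid]=7<9: swap v[3],v[5]; lo=4,mid=6 → [5,4,4,7,9,9,5,7,8,7,5]
v[mid]=5<9: swap v[4],v[6]; lo=5,mid=7 → [5,4,4,7,5,9,9,7,8,7,5]
v[mid]=7<9: swap v[5],v[7]; lo=6,mid=8 → [5,4,4,7,5,7,9,9,8,7,5]
v[mid]=8<9: swap v[6],v[8]; lo=7,mid=9 → [5,4,4,7,5,7,8,9,9,7,5]
v[mid]=7<9: swap v[7],v[9]; lo=8,mid=10 → [5,4,4,7,5,7,8,7,9,9,5]
v[mid]=5<9: swap v[8],v[10]; lo=9,mid=11 → [5,4,4,7,5,7,8,7,5,9,9]
end: lo=9, hi=10; v = [5,4,4,7,5,7,8,7,5,9,9]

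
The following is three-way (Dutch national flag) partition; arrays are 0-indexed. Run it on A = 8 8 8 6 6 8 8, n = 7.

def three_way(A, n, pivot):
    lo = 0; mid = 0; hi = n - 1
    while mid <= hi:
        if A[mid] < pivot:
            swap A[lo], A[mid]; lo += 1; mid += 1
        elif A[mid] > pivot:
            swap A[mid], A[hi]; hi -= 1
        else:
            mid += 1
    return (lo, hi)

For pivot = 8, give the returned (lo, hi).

(2, 6)

pivot = 8; lo=0, mid=0, hi=6
A[mid]=8=8: mid=1
A[mid]=8=8: mid=2
A[mid]=8=8: mid=3
A[mid]=6<8: swap A[0],A[3]; lo=1,mid=4 → 6 8 8 8 6 8 8
A[mid]=6<8: swap A[1],A[4]; lo=2,mid=5 → 6 6 8 8 8 8 8
A[mid]=8=8: mid=6
A[mid]=8=8: mid=7
end: lo=2, hi=6; A = 6 6 8 8 8 8 8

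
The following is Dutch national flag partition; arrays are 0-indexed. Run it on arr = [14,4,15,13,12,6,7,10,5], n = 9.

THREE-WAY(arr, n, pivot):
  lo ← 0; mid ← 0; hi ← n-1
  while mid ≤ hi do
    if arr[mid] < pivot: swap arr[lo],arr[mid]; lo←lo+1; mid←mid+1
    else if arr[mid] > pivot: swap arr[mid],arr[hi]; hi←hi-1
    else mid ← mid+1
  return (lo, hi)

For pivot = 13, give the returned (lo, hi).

pivot = 13; lo=0, mid=0, hi=8
arr[mid]=14>13: swap arr[0],arr[8]; hi=7 → [5,4,15,13,12,6,7,10,14]
arr[mid]=5<13: swap arr[0],arr[0]; lo=1,mid=1 → [5,4,15,13,12,6,7,10,14]
arr[mid]=4<13: swap arr[1],arr[1]; lo=2,mid=2 → [5,4,15,13,12,6,7,10,14]
arr[mid]=15>13: swap arr[2],arr[7]; hi=6 → [5,4,10,13,12,6,7,15,14]
arr[mid]=10<13: swap arr[2],arr[2]; lo=3,mid=3 → [5,4,10,13,12,6,7,15,14]
arr[mid]=13=13: mid=4
arr[mid]=12<13: swap arr[3],arr[4]; lo=4,mid=5 → [5,4,10,12,13,6,7,15,14]
arr[mid]=6<13: swap arr[4],arr[5]; lo=5,mid=6 → [5,4,10,12,6,13,7,15,14]
arr[mid]=7<13: swap arr[5],arr[6]; lo=6,mid=7 → [5,4,10,12,6,7,13,15,14]
end: lo=6, hi=6; arr = [5,4,10,12,6,7,13,15,14]

(6, 6)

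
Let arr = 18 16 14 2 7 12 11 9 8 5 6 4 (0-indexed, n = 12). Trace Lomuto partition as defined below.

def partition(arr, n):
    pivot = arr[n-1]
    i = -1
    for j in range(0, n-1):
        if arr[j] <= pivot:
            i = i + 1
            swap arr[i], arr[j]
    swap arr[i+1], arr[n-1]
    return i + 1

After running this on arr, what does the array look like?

pivot=4, i=-1
j=0: 18>4, skip
j=1: 16>4, skip
j=2: 14>4, skip
j=3: 2≤4, i=0, swap(0,3) ⇒ 2 16 14 18 7 12 11 9 8 5 6 4
j=4: 7>4, skip
j=5: 12>4, skip
j=6: 11>4, skip
j=7: 9>4, skip
j=8: 8>4, skip
j=9: 5>4, skip
j=10: 6>4, skip
swap(1,11) ⇒ 2 4 14 18 7 12 11 9 8 5 6 16; return 1

2 4 14 18 7 12 11 9 8 5 6 16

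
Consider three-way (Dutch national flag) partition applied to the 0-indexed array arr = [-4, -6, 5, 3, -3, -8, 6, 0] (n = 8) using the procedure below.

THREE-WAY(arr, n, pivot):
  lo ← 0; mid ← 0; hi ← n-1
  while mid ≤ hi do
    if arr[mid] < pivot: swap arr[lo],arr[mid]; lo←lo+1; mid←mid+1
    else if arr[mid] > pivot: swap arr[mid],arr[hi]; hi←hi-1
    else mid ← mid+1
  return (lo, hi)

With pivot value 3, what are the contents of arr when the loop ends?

pivot = 3; lo=0, mid=0, hi=7
arr[mid]=-4<3: swap arr[0],arr[0]; lo=1,mid=1 → [-4, -6, 5, 3, -3, -8, 6, 0]
arr[mid]=-6<3: swap arr[1],arr[1]; lo=2,mid=2 → [-4, -6, 5, 3, -3, -8, 6, 0]
arr[mid]=5>3: swap arr[2],arr[7]; hi=6 → [-4, -6, 0, 3, -3, -8, 6, 5]
arr[mid]=0<3: swap arr[2],arr[2]; lo=3,mid=3 → [-4, -6, 0, 3, -3, -8, 6, 5]
arr[mid]=3=3: mid=4
arr[mid]=-3<3: swap arr[3],arr[4]; lo=4,mid=5 → [-4, -6, 0, -3, 3, -8, 6, 5]
arr[mid]=-8<3: swap arr[4],arr[5]; lo=5,mid=6 → [-4, -6, 0, -3, -8, 3, 6, 5]
arr[mid]=6>3: swap arr[6],arr[6]; hi=5 → [-4, -6, 0, -3, -8, 3, 6, 5]
end: lo=5, hi=5; arr = [-4, -6, 0, -3, -8, 3, 6, 5]

[-4, -6, 0, -3, -8, 3, 6, 5]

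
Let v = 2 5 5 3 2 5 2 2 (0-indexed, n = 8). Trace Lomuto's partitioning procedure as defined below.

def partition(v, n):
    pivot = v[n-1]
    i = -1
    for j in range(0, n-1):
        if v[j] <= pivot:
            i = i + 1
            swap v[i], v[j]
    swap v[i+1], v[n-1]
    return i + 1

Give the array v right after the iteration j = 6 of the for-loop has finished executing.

2 2 2 3 5 5 5 2

pivot = v[7] = 2; i = -1
j=0: v[0]=2 ≤ 2 → i=0, swap v[0],v[0] (no change) → 2 5 5 3 2 5 2 2
j=1: v[1]=5 > 2 → no swap
j=2: v[2]=5 > 2 → no swap
j=3: v[3]=3 > 2 → no swap
j=4: v[4]=2 ≤ 2 → i=1, swap v[1],v[4] → 2 2 5 3 5 5 2 2
j=5: v[5]=5 > 2 → no swap
j=6: v[6]=2 ≤ 2 → i=2, swap v[2],v[6] → 2 2 2 3 5 5 5 2
(after j=6) v = 2 2 2 3 5 5 5 2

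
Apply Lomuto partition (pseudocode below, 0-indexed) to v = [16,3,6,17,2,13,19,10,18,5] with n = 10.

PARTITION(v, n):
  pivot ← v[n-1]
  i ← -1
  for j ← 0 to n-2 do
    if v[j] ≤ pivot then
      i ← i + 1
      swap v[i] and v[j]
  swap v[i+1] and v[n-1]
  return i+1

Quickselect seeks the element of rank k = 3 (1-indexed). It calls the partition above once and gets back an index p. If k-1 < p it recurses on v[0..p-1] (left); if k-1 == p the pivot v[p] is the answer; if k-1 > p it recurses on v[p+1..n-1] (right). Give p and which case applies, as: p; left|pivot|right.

2; pivot

pivot=5, i=-1
j=0: 16>5, skip
j=1: 3≤5, i=0, swap(0,1) ⇒ [3,16,6,17,2,13,19,10,18,5]
j=2: 6>5, skip
j=3: 17>5, skip
j=4: 2≤5, i=1, swap(1,4) ⇒ [3,2,6,17,16,13,19,10,18,5]
j=5: 13>5, skip
j=6: 19>5, skip
j=7: 10>5, skip
j=8: 18>5, skip
swap(2,9) ⇒ [3,2,5,17,16,13,19,10,18,6]; return 2
p = 2; k-1 = 2 == 2 ⇒ pivot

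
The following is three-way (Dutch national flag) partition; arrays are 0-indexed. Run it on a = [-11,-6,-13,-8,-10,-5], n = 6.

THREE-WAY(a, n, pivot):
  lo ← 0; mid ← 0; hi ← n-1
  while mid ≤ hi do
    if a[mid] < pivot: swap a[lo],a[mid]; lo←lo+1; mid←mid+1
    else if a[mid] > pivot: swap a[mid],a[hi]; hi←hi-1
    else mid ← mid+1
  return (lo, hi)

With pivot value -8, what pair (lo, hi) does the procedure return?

lo=0 mid=0 hi=5
-11<-8: swap(0,0), lo=1 mid=1 ⇒ [-11,-6,-13,-8,-10,-5]
-6>-8: swap(1,5), hi=4 ⇒ [-11,-5,-13,-8,-10,-6]
-5>-8: swap(1,4), hi=3 ⇒ [-11,-10,-13,-8,-5,-6]
-10<-8: swap(1,1), lo=2 mid=2 ⇒ [-11,-10,-13,-8,-5,-6]
-13<-8: swap(2,2), lo=3 mid=3 ⇒ [-11,-10,-13,-8,-5,-6]
-8=-8: mid=4
done. lo=3 hi=3; a=[-11,-10,-13,-8,-5,-6]

(3, 3)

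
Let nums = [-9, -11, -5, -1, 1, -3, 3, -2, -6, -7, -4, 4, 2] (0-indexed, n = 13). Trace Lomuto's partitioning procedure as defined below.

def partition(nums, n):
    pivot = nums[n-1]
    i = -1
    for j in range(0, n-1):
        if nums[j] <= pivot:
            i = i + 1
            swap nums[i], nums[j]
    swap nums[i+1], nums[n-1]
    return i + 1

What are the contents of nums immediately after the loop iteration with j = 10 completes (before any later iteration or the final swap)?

[-9, -11, -5, -1, 1, -3, -2, -6, -7, -4, 3, 4, 2]

pivot=2, i=-1
j=0: -9≤2, i=0, swap(0,0) ⇒ [-9, -11, -5, -1, 1, -3, 3, -2, -6, -7, -4, 4, 2]
j=1: -11≤2, i=1, swap(1,1) ⇒ [-9, -11, -5, -1, 1, -3, 3, -2, -6, -7, -4, 4, 2]
j=2: -5≤2, i=2, swap(2,2) ⇒ [-9, -11, -5, -1, 1, -3, 3, -2, -6, -7, -4, 4, 2]
j=3: -1≤2, i=3, swap(3,3) ⇒ [-9, -11, -5, -1, 1, -3, 3, -2, -6, -7, -4, 4, 2]
j=4: 1≤2, i=4, swap(4,4) ⇒ [-9, -11, -5, -1, 1, -3, 3, -2, -6, -7, -4, 4, 2]
j=5: -3≤2, i=5, swap(5,5) ⇒ [-9, -11, -5, -1, 1, -3, 3, -2, -6, -7, -4, 4, 2]
j=6: 3>2, skip
j=7: -2≤2, i=6, swap(6,7) ⇒ [-9, -11, -5, -1, 1, -3, -2, 3, -6, -7, -4, 4, 2]
j=8: -6≤2, i=7, swap(7,8) ⇒ [-9, -11, -5, -1, 1, -3, -2, -6, 3, -7, -4, 4, 2]
j=9: -7≤2, i=8, swap(8,9) ⇒ [-9, -11, -5, -1, 1, -3, -2, -6, -7, 3, -4, 4, 2]
j=10: -4≤2, i=9, swap(9,10) ⇒ [-9, -11, -5, -1, 1, -3, -2, -6, -7, -4, 3, 4, 2]
(after j=10) nums = [-9, -11, -5, -1, 1, -3, -2, -6, -7, -4, 3, 4, 2]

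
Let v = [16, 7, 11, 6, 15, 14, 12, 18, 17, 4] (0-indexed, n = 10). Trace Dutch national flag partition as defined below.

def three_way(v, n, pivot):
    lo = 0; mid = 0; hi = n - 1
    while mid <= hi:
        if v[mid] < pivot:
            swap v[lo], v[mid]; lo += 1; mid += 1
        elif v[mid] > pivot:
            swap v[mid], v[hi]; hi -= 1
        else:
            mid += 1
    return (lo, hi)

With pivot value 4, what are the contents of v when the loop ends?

lo=0 mid=0 hi=9
16>4: swap(0,9), hi=8 ⇒ [4, 7, 11, 6, 15, 14, 12, 18, 17, 16]
4=4: mid=1
7>4: swap(1,8), hi=7 ⇒ [4, 17, 11, 6, 15, 14, 12, 18, 7, 16]
17>4: swap(1,7), hi=6 ⇒ [4, 18, 11, 6, 15, 14, 12, 17, 7, 16]
18>4: swap(1,6), hi=5 ⇒ [4, 12, 11, 6, 15, 14, 18, 17, 7, 16]
12>4: swap(1,5), hi=4 ⇒ [4, 14, 11, 6, 15, 12, 18, 17, 7, 16]
14>4: swap(1,4), hi=3 ⇒ [4, 15, 11, 6, 14, 12, 18, 17, 7, 16]
15>4: swap(1,3), hi=2 ⇒ [4, 6, 11, 15, 14, 12, 18, 17, 7, 16]
6>4: swap(1,2), hi=1 ⇒ [4, 11, 6, 15, 14, 12, 18, 17, 7, 16]
11>4: swap(1,1), hi=0 ⇒ [4, 11, 6, 15, 14, 12, 18, 17, 7, 16]
done. lo=0 hi=0; v=[4, 11, 6, 15, 14, 12, 18, 17, 7, 16]

[4, 11, 6, 15, 14, 12, 18, 17, 7, 16]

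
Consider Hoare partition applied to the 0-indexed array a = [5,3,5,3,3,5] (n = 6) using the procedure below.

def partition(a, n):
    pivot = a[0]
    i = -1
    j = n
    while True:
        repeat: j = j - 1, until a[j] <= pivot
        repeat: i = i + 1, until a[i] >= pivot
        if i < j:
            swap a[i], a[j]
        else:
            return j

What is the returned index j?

3

pivot=5
j stops at 5 (5), i stops at 0 (5); swap ⇒ [5,3,5,3,3,5]
j stops at 4 (3), i stops at 2 (5); swap ⇒ [5,3,3,3,5,5]
j stops at 3, i stops at 4; i≥j ⇒ return 3. a=[5,3,3,3,5,5]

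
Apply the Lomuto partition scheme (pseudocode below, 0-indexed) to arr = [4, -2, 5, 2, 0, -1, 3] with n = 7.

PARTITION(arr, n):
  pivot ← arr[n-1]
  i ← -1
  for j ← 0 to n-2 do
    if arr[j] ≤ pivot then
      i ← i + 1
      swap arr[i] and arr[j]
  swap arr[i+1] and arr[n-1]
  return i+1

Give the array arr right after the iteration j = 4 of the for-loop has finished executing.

[-2, 2, 0, 4, 5, -1, 3]

pivot=3, i=-1
j=0: 4>3, skip
j=1: -2≤3, i=0, swap(0,1) ⇒ [-2, 4, 5, 2, 0, -1, 3]
j=2: 5>3, skip
j=3: 2≤3, i=1, swap(1,3) ⇒ [-2, 2, 5, 4, 0, -1, 3]
j=4: 0≤3, i=2, swap(2,4) ⇒ [-2, 2, 0, 4, 5, -1, 3]
(after j=4) arr = [-2, 2, 0, 4, 5, -1, 3]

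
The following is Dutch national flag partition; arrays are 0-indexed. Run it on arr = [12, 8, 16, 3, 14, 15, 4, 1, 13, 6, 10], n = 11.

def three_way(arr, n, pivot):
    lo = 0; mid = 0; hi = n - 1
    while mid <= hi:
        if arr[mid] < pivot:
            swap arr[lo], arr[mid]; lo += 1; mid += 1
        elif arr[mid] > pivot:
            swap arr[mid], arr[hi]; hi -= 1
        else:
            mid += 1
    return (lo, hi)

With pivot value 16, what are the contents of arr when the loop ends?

pivot = 16; lo=0, mid=0, hi=10
arr[mid]=12<16: swap arr[0],arr[0]; lo=1,mid=1 → [12, 8, 16, 3, 14, 15, 4, 1, 13, 6, 10]
arr[mid]=8<16: swap arr[1],arr[1]; lo=2,mid=2 → [12, 8, 16, 3, 14, 15, 4, 1, 13, 6, 10]
arr[mid]=16=16: mid=3
arr[mid]=3<16: swap arr[2],arr[3]; lo=3,mid=4 → [12, 8, 3, 16, 14, 15, 4, 1, 13, 6, 10]
arr[mid]=14<16: swap arr[3],arr[4]; lo=4,mid=5 → [12, 8, 3, 14, 16, 15, 4, 1, 13, 6, 10]
arr[mid]=15<16: swap arr[4],arr[5]; lo=5,mid=6 → [12, 8, 3, 14, 15, 16, 4, 1, 13, 6, 10]
arr[mid]=4<16: swap arr[5],arr[6]; lo=6,mid=7 → [12, 8, 3, 14, 15, 4, 16, 1, 13, 6, 10]
arr[mid]=1<16: swap arr[6],arr[7]; lo=7,mid=8 → [12, 8, 3, 14, 15, 4, 1, 16, 13, 6, 10]
arr[mid]=13<16: swap arr[7],arr[8]; lo=8,mid=9 → [12, 8, 3, 14, 15, 4, 1, 13, 16, 6, 10]
arr[mid]=6<16: swap arr[8],arr[9]; lo=9,mid=10 → [12, 8, 3, 14, 15, 4, 1, 13, 6, 16, 10]
arr[mid]=10<16: swap arr[9],arr[10]; lo=10,mid=11 → [12, 8, 3, 14, 15, 4, 1, 13, 6, 10, 16]
end: lo=10, hi=10; arr = [12, 8, 3, 14, 15, 4, 1, 13, 6, 10, 16]

[12, 8, 3, 14, 15, 4, 1, 13, 6, 10, 16]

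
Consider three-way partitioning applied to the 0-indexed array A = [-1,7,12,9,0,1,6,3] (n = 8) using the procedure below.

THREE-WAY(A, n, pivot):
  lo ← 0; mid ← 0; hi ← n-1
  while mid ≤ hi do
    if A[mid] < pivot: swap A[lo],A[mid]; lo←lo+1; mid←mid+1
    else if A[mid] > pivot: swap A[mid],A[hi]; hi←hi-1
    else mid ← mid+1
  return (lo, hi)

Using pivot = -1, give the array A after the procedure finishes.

[-1,12,9,0,1,6,3,7]

lo=0 mid=0 hi=7
-1=-1: mid=1
7>-1: swap(1,7), hi=6 ⇒ [-1,3,12,9,0,1,6,7]
3>-1: swap(1,6), hi=5 ⇒ [-1,6,12,9,0,1,3,7]
6>-1: swap(1,5), hi=4 ⇒ [-1,1,12,9,0,6,3,7]
1>-1: swap(1,4), hi=3 ⇒ [-1,0,12,9,1,6,3,7]
0>-1: swap(1,3), hi=2 ⇒ [-1,9,12,0,1,6,3,7]
9>-1: swap(1,2), hi=1 ⇒ [-1,12,9,0,1,6,3,7]
12>-1: swap(1,1), hi=0 ⇒ [-1,12,9,0,1,6,3,7]
done. lo=0 hi=0; A=[-1,12,9,0,1,6,3,7]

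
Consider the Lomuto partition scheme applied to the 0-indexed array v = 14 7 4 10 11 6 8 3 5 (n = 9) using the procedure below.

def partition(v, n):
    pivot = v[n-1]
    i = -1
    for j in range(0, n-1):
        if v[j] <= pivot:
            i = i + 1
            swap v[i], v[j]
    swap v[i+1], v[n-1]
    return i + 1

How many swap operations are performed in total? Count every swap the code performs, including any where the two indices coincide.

3

pivot=5, i=-1
j=0: 14>5, skip
j=1: 7>5, skip
j=2: 4≤5, i=0, swap(0,2) ⇒ 4 7 14 10 11 6 8 3 5
j=3: 10>5, skip
j=4: 11>5, skip
j=5: 6>5, skip
j=6: 8>5, skip
j=7: 3≤5, i=1, swap(1,7) ⇒ 4 3 14 10 11 6 8 7 5
swap(2,8) ⇒ 4 3 5 10 11 6 8 7 14; return 2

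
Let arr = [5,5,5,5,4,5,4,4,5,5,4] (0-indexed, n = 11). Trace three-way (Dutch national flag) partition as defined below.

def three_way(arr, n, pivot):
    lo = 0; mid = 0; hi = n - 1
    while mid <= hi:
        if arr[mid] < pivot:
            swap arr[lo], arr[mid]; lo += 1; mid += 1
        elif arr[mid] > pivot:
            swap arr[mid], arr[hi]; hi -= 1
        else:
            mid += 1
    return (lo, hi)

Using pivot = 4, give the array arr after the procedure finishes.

[4,4,4,4,5,5,5,5,5,5,5]

pivot = 4; lo=0, mid=0, hi=10
arr[mid]=5>4: swap arr[0],arr[10]; hi=9 → [4,5,5,5,4,5,4,4,5,5,5]
arr[mid]=4=4: mid=1
arr[mid]=5>4: swap arr[1],arr[9]; hi=8 → [4,5,5,5,4,5,4,4,5,5,5]
arr[mid]=5>4: swap arr[1],arr[8]; hi=7 → [4,5,5,5,4,5,4,4,5,5,5]
arr[mid]=5>4: swap arr[1],arr[7]; hi=6 → [4,4,5,5,4,5,4,5,5,5,5]
arr[mid]=4=4: mid=2
arr[mid]=5>4: swap arr[2],arr[6]; hi=5 → [4,4,4,5,4,5,5,5,5,5,5]
arr[mid]=4=4: mid=3
arr[mid]=5>4: swap arr[3],arr[5]; hi=4 → [4,4,4,5,4,5,5,5,5,5,5]
arr[mid]=5>4: swap arr[3],arr[4]; hi=3 → [4,4,4,4,5,5,5,5,5,5,5]
arr[mid]=4=4: mid=4
end: lo=0, hi=3; arr = [4,4,4,4,5,5,5,5,5,5,5]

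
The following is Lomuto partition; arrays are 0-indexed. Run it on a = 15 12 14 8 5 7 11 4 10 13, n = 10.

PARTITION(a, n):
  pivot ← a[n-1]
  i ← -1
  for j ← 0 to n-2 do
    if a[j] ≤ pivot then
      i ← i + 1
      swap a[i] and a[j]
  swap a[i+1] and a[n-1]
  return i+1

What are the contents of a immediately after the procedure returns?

pivot = a[9] = 13; i = -1
j=0: a[0]=15 > 13 → no swap
j=1: a[1]=12 ≤ 13 → i=0, swap a[0],a[1] → 12 15 14 8 5 7 11 4 10 13
j=2: a[2]=14 > 13 → no swap
j=3: a[3]=8 ≤ 13 → i=1, swap a[1],a[3] → 12 8 14 15 5 7 11 4 10 13
j=4: a[4]=5 ≤ 13 → i=2, swap a[2],a[4] → 12 8 5 15 14 7 11 4 10 13
j=5: a[5]=7 ≤ 13 → i=3, swap a[3],a[5] → 12 8 5 7 14 15 11 4 10 13
j=6: a[6]=11 ≤ 13 → i=4, swap a[4],a[6] → 12 8 5 7 11 15 14 4 10 13
j=7: a[7]=4 ≤ 13 → i=5, swap a[5],a[7] → 12 8 5 7 11 4 14 15 10 13
j=8: a[8]=10 ≤ 13 → i=6, swap a[6],a[8] → 12 8 5 7 11 4 10 15 14 13
final swap a[7],a[9] → 12 8 5 7 11 4 10 13 14 15; return 7

12 8 5 7 11 4 10 13 14 15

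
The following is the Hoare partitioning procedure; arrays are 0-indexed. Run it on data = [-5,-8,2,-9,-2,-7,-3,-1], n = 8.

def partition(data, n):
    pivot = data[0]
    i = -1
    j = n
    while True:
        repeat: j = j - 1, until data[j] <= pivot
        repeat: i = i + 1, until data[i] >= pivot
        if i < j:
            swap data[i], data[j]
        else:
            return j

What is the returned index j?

pivot=-5
j stops at 5 (-7), i stops at 0 (-5); swap ⇒ [-7,-8,2,-9,-2,-5,-3,-1]
j stops at 3 (-9), i stops at 2 (2); swap ⇒ [-7,-8,-9,2,-2,-5,-3,-1]
j stops at 2, i stops at 3; i≥j ⇒ return 2. data=[-7,-8,-9,2,-2,-5,-3,-1]

2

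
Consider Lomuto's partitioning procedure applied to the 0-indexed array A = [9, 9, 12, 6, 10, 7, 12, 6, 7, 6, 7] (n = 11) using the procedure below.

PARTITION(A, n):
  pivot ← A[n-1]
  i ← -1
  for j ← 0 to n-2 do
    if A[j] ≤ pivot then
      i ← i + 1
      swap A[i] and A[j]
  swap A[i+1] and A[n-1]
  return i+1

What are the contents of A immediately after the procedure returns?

pivot = A[10] = 7; i = -1
j=0: A[0]=9 > 7 → no swap
j=1: A[1]=9 > 7 → no swap
j=2: A[2]=12 > 7 → no swap
j=3: A[3]=6 ≤ 7 → i=0, swap A[0],A[3] → [6, 9, 12, 9, 10, 7, 12, 6, 7, 6, 7]
j=4: A[4]=10 > 7 → no swap
j=5: A[5]=7 ≤ 7 → i=1, swap A[1],A[5] → [6, 7, 12, 9, 10, 9, 12, 6, 7, 6, 7]
j=6: A[6]=12 > 7 → no swap
j=7: A[7]=6 ≤ 7 → i=2, swap A[2],A[7] → [6, 7, 6, 9, 10, 9, 12, 12, 7, 6, 7]
j=8: A[8]=7 ≤ 7 → i=3, swap A[3],A[8] → [6, 7, 6, 7, 10, 9, 12, 12, 9, 6, 7]
j=9: A[9]=6 ≤ 7 → i=4, swap A[4],A[9] → [6, 7, 6, 7, 6, 9, 12, 12, 9, 10, 7]
final swap A[5],A[10] → [6, 7, 6, 7, 6, 7, 12, 12, 9, 10, 9]; return 5

[6, 7, 6, 7, 6, 7, 12, 12, 9, 10, 9]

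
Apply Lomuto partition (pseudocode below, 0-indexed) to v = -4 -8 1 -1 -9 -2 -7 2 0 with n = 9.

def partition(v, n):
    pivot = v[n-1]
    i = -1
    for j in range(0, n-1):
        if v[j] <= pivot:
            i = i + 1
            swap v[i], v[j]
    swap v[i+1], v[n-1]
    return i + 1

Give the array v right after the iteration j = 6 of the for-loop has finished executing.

-4 -8 -1 -9 -2 -7 1 2 0

pivot = v[8] = 0; i = -1
j=0: v[0]=-4 ≤ 0 → i=0, swap v[0],v[0] (no change) → -4 -8 1 -1 -9 -2 -7 2 0
j=1: v[1]=-8 ≤ 0 → i=1, swap v[1],v[1] (no change) → -4 -8 1 -1 -9 -2 -7 2 0
j=2: v[2]=1 > 0 → no swap
j=3: v[3]=-1 ≤ 0 → i=2, swap v[2],v[3] → -4 -8 -1 1 -9 -2 -7 2 0
j=4: v[4]=-9 ≤ 0 → i=3, swap v[3],v[4] → -4 -8 -1 -9 1 -2 -7 2 0
j=5: v[5]=-2 ≤ 0 → i=4, swap v[4],v[5] → -4 -8 -1 -9 -2 1 -7 2 0
j=6: v[6]=-7 ≤ 0 → i=5, swap v[5],v[6] → -4 -8 -1 -9 -2 -7 1 2 0
(after j=6) v = -4 -8 -1 -9 -2 -7 1 2 0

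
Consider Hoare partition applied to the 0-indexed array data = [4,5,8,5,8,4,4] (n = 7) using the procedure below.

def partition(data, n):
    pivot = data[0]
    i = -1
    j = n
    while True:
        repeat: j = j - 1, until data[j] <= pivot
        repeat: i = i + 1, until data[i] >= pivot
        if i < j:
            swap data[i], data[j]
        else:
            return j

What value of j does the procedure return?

1

pivot=4
j stops at 6 (4), i stops at 0 (4); swap ⇒ [4,5,8,5,8,4,4]
j stops at 5 (4), i stops at 1 (5); swap ⇒ [4,4,8,5,8,5,4]
j stops at 1, i stops at 2; i≥j ⇒ return 1. data=[4,4,8,5,8,5,4]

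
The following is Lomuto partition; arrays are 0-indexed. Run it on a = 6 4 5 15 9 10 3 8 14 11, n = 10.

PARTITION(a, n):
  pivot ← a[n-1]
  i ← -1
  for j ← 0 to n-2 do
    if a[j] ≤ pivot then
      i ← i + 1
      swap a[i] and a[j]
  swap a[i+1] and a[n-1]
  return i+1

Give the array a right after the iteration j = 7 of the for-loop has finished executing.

pivot = a[9] = 11; i = -1
j=0: a[0]=6 ≤ 11 → i=0, swap a[0],a[0] (no change) → 6 4 5 15 9 10 3 8 14 11
j=1: a[1]=4 ≤ 11 → i=1, swap a[1],a[1] (no change) → 6 4 5 15 9 10 3 8 14 11
j=2: a[2]=5 ≤ 11 → i=2, swap a[2],a[2] (no change) → 6 4 5 15 9 10 3 8 14 11
j=3: a[3]=15 > 11 → no swap
j=4: a[4]=9 ≤ 11 → i=3, swap a[3],a[4] → 6 4 5 9 15 10 3 8 14 11
j=5: a[5]=10 ≤ 11 → i=4, swap a[4],a[5] → 6 4 5 9 10 15 3 8 14 11
j=6: a[6]=3 ≤ 11 → i=5, swap a[5],a[6] → 6 4 5 9 10 3 15 8 14 11
j=7: a[7]=8 ≤ 11 → i=6, swap a[6],a[7] → 6 4 5 9 10 3 8 15 14 11
(after j=7) a = 6 4 5 9 10 3 8 15 14 11

6 4 5 9 10 3 8 15 14 11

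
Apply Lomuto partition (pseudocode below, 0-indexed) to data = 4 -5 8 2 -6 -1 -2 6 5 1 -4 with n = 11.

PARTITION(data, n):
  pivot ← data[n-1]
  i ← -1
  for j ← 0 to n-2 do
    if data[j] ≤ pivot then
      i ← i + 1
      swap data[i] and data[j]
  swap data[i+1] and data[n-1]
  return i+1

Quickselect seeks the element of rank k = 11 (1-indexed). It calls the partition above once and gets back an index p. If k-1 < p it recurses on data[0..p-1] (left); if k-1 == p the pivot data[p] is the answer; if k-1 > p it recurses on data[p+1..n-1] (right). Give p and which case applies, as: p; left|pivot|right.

pivot=-4, i=-1
j=0: 4>-4, skip
j=1: -5≤-4, i=0, swap(0,1) ⇒ -5 4 8 2 -6 -1 -2 6 5 1 -4
j=2: 8>-4, skip
j=3: 2>-4, skip
j=4: -6≤-4, i=1, swap(1,4) ⇒ -5 -6 8 2 4 -1 -2 6 5 1 -4
j=5: -1>-4, skip
j=6: -2>-4, skip
j=7: 6>-4, skip
j=8: 5>-4, skip
j=9: 1>-4, skip
swap(2,10) ⇒ -5 -6 -4 2 4 -1 -2 6 5 1 8; return 2
p = 2; k-1 = 10 > 2 ⇒ right

2; right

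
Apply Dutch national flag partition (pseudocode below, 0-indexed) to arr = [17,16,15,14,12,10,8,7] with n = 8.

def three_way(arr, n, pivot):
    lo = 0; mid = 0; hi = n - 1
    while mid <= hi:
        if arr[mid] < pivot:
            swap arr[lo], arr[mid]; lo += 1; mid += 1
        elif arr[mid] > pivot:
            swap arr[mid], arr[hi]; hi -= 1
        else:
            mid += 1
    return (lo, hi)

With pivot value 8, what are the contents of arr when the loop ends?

[7,8,14,12,10,15,16,17]

lo=0 mid=0 hi=7
17>8: swap(0,7), hi=6 ⇒ [7,16,15,14,12,10,8,17]
7<8: swap(0,0), lo=1 mid=1 ⇒ [7,16,15,14,12,10,8,17]
16>8: swap(1,6), hi=5 ⇒ [7,8,15,14,12,10,16,17]
8=8: mid=2
15>8: swap(2,5), hi=4 ⇒ [7,8,10,14,12,15,16,17]
10>8: swap(2,4), hi=3 ⇒ [7,8,12,14,10,15,16,17]
12>8: swap(2,3), hi=2 ⇒ [7,8,14,12,10,15,16,17]
14>8: swap(2,2), hi=1 ⇒ [7,8,14,12,10,15,16,17]
done. lo=1 hi=1; arr=[7,8,14,12,10,15,16,17]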